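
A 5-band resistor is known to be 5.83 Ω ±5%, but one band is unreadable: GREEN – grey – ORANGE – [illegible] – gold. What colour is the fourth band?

silver

5.83 Ω = 583 × 10^-2.
The fourth band is the multiplier, 10^-2, which is silver.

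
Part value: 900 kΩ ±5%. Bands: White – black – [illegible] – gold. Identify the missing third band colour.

yellow

900000 Ω = 90 × 10^4.
The third band is the multiplier, 10^4, which is yellow.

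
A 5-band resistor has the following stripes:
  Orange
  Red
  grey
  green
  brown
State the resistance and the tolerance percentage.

32800000 Ω ±1%

Orange → 3 (first significant figure)
Red → 2 (second significant figure)
Grey → 8 (third significant figure)
Green → ×10^5 multiplier
Brown → ±1% tolerance
328 × 100000 = 32800000 Ω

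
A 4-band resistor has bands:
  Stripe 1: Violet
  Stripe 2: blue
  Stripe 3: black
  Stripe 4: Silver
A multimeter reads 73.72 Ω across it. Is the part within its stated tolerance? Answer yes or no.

Violet → 7 (first significant figure)
Blue → 6 (second significant figure)
Black → ×1 multiplier
Silver → ±10% tolerance
76 × 1 = 76 Ω
Allowed range: 68.4 Ω to 83.6 Ω.
73.72 Ω lies inside that range.

yes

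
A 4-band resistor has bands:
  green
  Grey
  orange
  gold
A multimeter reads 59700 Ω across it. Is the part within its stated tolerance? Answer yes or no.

yes

Green → 5 (first significant figure)
Grey → 8 (second significant figure)
Orange → ×10^3 multiplier
Gold → ±5% tolerance
58 × 1000 = 58000 Ω
Allowed range: 55100 Ω to 60900 Ω.
59700 Ω lies inside that range.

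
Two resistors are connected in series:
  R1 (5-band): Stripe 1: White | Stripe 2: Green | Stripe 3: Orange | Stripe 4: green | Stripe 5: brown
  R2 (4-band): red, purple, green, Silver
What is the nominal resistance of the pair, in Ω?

98000000 Ω

R1: white, green, orange → 953; green ×10^5 → 95300000 Ω.
R2: red, violet → 27; green ×10^5 → 2700000 Ω.
Series: 95300000 + 2700000 = 98000000 Ω.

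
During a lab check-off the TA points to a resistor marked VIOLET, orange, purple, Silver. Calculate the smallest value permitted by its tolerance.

Violet → 7 (first significant figure)
Orange → 3 (second significant figure)
Violet → ×10^7 multiplier
Silver → ±10% tolerance
73 × 10000000 = 730000000 Ω
Smallest = 730000000 × (1 − 10/100) = 657000000 Ω.

657000000 Ω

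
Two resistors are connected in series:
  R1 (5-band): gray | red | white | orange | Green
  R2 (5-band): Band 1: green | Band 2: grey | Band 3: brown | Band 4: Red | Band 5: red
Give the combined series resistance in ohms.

R1: grey, red, white → 829; orange ×10^3 → 829000 Ω.
R2: green, grey, brown → 581; red ×10^2 → 58100 Ω.
Series: 829000 + 58100 = 887100 Ω.

887100 Ω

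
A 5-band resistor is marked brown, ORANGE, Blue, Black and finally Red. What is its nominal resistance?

136 Ω

Brown → 1 (first significant figure)
Orange → 3 (second significant figure)
Blue → 6 (third significant figure)
Black → ×1 multiplier
136 × 1 = 136 Ω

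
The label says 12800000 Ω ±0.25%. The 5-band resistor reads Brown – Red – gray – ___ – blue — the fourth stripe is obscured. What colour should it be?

green

12800000 Ω = 128 × 10^5.
The fourth band is the multiplier, 10^5, which is green.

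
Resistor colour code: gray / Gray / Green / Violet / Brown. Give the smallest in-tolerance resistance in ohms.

Grey → 8 (first significant figure)
Grey → 8 (second significant figure)
Green → 5 (third significant figure)
Violet → ×10^7 multiplier
Brown → ±1% tolerance
885 × 10000000 = 8850000000 Ω
Smallest = 8850000000 × (1 − 1/100) = 8761500000 Ω.

8761500000 Ω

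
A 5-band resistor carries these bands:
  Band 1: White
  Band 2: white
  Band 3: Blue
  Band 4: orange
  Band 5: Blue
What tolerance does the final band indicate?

The last band, blue, is the tolerance band.
Blue corresponds to ±0.25%.

±0.25%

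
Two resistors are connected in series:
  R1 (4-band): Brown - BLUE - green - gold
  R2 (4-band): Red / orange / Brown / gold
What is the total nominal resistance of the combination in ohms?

R1: brown, blue → 16; green ×10^5 → 1600000 Ω.
R2: red, orange → 23; brown ×10 → 230 Ω.
Series: 1600000 + 230 = 1600230 Ω.

1600230 Ω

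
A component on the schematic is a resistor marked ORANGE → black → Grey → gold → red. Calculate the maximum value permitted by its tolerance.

31.416 Ω

Orange → 3 (first significant figure)
Black → 0 (second significant figure)
Grey → 8 (third significant figure)
Gold → ×0.1 multiplier
Red → ±2% tolerance
308 × 0.1 = 30.8 Ω
Maximum = 30.8 × (1 + 2/100) = 31.416 Ω.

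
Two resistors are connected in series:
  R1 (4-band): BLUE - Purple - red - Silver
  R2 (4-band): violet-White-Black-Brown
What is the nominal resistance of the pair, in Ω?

6779 Ω

R1: blue, violet → 67; red ×10^2 → 6700 Ω.
R2: violet, white → 79; black ×1 → 79 Ω.
Series: 6700 + 79 = 6779 Ω.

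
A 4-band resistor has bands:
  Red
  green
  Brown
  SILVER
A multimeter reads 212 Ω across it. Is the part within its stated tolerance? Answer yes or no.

no

Red → 2 (first significant figure)
Green → 5 (second significant figure)
Brown → ×10 multiplier
Silver → ±10% tolerance
25 × 10 = 250 Ω
Allowed range: 225 Ω to 275 Ω.
212 Ω lies outside that range.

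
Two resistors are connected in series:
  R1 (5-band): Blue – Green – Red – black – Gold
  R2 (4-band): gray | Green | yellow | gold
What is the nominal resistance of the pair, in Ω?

850652 Ω

R1: blue, green, red → 652; black ×1 → 652 Ω.
R2: grey, green → 85; yellow ×10^4 → 850000 Ω.
Series: 652 + 850000 = 850652 Ω.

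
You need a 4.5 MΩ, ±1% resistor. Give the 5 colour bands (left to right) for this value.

yellow, green, black, yellow, brown

4500000 Ω = 450 × 10^4.
4 → yellow
5 → green
0 → black
Multiplier 10^4 → yellow.
±1% tolerance → brown.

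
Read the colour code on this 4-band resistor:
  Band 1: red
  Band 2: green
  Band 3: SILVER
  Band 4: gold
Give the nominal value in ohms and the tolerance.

0.25 Ω ±5%

Red → 2 (first significant figure)
Green → 5 (second significant figure)
Silver → ×0.01 multiplier
Gold → ±5% tolerance
25 × 0.01 = 0.25 Ω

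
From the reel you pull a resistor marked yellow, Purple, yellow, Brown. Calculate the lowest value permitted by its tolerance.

Yellow → 4 (first significant figure)
Violet → 7 (second significant figure)
Yellow → ×10^4 multiplier
Brown → ±1% tolerance
47 × 10000 = 470000 Ω
Lowest = 470000 × (1 − 1/100) = 465300 Ω.

465300 Ω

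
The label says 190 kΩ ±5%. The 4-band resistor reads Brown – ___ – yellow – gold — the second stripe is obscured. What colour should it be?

190000 Ω = 19 × 10^4.
The second band gives digit 9 of the significand, and 9 is white.

white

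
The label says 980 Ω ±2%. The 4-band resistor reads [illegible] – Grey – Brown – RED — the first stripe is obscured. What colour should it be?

980 Ω = 98 × 10^1.
The first band gives digit 9 of the significand, and 9 is white.

white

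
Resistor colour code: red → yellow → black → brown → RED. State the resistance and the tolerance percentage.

Red → 2 (first significant figure)
Yellow → 4 (second significant figure)
Black → 0 (third significant figure)
Brown → ×10 multiplier
Red → ±2% tolerance
240 × 10 = 2400 Ω

2400 Ω ±2%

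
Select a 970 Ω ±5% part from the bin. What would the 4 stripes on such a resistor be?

970 Ω = 97 × 10^1.
9 → white
7 → violet
Multiplier 10^1 → brown.
±5% tolerance → gold.

white, violet, brown, gold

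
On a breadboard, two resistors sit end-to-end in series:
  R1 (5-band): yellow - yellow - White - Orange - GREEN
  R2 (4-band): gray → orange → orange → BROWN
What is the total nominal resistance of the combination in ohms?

R1: yellow, yellow, white → 449; orange ×10^3 → 449000 Ω.
R2: grey, orange → 83; orange ×10^3 → 83000 Ω.
Series: 449000 + 83000 = 532000 Ω.

532000 Ω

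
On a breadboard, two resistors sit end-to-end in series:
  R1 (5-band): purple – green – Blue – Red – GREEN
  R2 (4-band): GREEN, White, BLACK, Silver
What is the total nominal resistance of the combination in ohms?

75659 Ω

R1: violet, green, blue → 756; red ×10^2 → 75600 Ω.
R2: green, white → 59; black ×1 → 59 Ω.
Series: 75600 + 59 = 75659 Ω.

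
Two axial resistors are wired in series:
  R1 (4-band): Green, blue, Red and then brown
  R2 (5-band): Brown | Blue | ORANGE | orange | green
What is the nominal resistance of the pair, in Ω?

R1: green, blue → 56; red ×10^2 → 5600 Ω.
R2: brown, blue, orange → 163; orange ×10^3 → 163000 Ω.
Series: 5600 + 163000 = 168600 Ω.

168600 Ω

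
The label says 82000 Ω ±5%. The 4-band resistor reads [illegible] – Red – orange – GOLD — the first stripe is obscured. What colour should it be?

82000 Ω = 82 × 10^3.
The first band gives digit 8 of the significand, and 8 is grey.

grey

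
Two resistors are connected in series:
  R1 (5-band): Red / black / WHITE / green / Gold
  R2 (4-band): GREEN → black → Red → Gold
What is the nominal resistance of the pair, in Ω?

20905000 Ω

R1: red, black, white → 209; green ×10^5 → 20900000 Ω.
R2: green, black → 50; red ×10^2 → 5000 Ω.
Series: 20900000 + 5000 = 20905000 Ω.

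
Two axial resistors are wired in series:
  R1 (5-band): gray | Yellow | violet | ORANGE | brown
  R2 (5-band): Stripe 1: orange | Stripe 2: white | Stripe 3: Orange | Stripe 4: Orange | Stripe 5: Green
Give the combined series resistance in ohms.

R1: grey, yellow, violet → 847; orange ×10^3 → 847000 Ω.
R2: orange, white, orange → 393; orange ×10^3 → 393000 Ω.
Series: 847000 + 393000 = 1240000 Ω.

1240000 Ω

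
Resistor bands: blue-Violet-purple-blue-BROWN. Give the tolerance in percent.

±1%

The last band, brown, is the tolerance band.
Brown corresponds to ±1%.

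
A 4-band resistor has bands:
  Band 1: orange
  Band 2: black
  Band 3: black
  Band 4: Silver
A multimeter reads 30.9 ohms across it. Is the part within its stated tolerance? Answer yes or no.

yes

Orange → 3 (first significant figure)
Black → 0 (second significant figure)
Black → ×1 multiplier
Silver → ±10% tolerance
30 × 1 = 30 Ω
Allowed range: 27 Ω to 33 Ω.
30.9 ohms lies inside that range.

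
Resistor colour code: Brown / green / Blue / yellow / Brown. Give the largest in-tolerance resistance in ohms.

1575600 Ω

Brown → 1 (first significant figure)
Green → 5 (second significant figure)
Blue → 6 (third significant figure)
Yellow → ×10^4 multiplier
Brown → ±1% tolerance
156 × 10000 = 1560000 Ω
Largest = 1560000 × (1 + 1/100) = 1575600 Ω.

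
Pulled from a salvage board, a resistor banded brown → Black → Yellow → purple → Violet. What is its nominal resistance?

1040000000 Ω

Brown → 1 (first significant figure)
Black → 0 (second significant figure)
Yellow → 4 (third significant figure)
Violet → ×10^7 multiplier
104 × 10000000 = 1040000000 Ω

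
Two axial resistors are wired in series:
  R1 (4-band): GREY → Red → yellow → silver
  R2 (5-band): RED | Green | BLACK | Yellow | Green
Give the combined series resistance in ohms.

R1: grey, red → 82; yellow ×10^4 → 820000 Ω.
R2: red, green, black → 250; yellow ×10^4 → 2500000 Ω.
Series: 820000 + 2500000 = 3320000 Ω.

3320000 Ω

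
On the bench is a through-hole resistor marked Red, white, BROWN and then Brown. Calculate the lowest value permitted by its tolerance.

287.1 Ω

Red → 2 (first significant figure)
White → 9 (second significant figure)
Brown → ×10 multiplier
Brown → ±1% tolerance
29 × 10 = 290 Ω
Lowest = 290 × (1 − 1/100) = 287.1 Ω.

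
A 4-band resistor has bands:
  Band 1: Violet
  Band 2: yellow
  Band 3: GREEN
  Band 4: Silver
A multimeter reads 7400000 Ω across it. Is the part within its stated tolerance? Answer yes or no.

Violet → 7 (first significant figure)
Yellow → 4 (second significant figure)
Green → ×10^5 multiplier
Silver → ±10% tolerance
74 × 100000 = 7400000 Ω
Allowed range: 6660000 Ω to 8140000 Ω.
7400000 Ω lies inside that range.

yes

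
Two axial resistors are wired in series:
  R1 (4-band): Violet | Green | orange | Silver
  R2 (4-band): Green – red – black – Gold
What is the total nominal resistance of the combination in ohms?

R1: violet, green → 75; orange ×10^3 → 75000 Ω.
R2: green, red → 52; black ×1 → 52 Ω.
Series: 75000 + 52 = 75052 Ω.

75052 Ω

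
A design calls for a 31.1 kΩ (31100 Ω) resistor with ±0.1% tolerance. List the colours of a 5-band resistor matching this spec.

31100 Ω = 311 × 10^2.
3 → orange
1 → brown
1 → brown
Multiplier 10^2 → red.
±0.1% tolerance → violet.

orange, brown, brown, red, violet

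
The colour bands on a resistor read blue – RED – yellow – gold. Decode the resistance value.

620000 Ω

Blue → 6 (first significant figure)
Red → 2 (second significant figure)
Yellow → ×10^4 multiplier
62 × 10000 = 620000 Ω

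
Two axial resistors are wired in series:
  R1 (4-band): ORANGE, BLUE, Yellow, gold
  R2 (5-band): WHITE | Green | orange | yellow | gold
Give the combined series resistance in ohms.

9890000 Ω

R1: orange, blue → 36; yellow ×10^4 → 360000 Ω.
R2: white, green, orange → 953; yellow ×10^4 → 9530000 Ω.
Series: 360000 + 9530000 = 9890000 Ω.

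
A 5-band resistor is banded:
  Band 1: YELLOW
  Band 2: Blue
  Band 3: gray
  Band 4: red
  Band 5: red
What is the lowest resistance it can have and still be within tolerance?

Yellow → 4 (first significant figure)
Blue → 6 (second significant figure)
Grey → 8 (third significant figure)
Red → ×10^2 multiplier
Red → ±2% tolerance
468 × 100 = 46800 Ω
Lowest = 46800 × (1 − 2/100) = 45864 Ω.

45864 Ω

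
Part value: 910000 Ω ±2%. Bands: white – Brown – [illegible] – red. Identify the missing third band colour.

910000 Ω = 91 × 10^4.
The third band is the multiplier, 10^4, which is yellow.

yellow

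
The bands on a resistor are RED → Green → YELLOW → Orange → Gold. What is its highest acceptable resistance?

Red → 2 (first significant figure)
Green → 5 (second significant figure)
Yellow → 4 (third significant figure)
Orange → ×10^3 multiplier
Gold → ±5% tolerance
254 × 1000 = 254000 Ω
Highest = 254000 × (1 + 5/100) = 266700 Ω.

266700 Ω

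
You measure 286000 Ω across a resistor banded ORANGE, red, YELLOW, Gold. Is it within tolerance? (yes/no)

no

Orange → 3 (first significant figure)
Red → 2 (second significant figure)
Yellow → ×10^4 multiplier
Gold → ±5% tolerance
32 × 10000 = 320000 Ω
Allowed range: 304000 Ω to 336000 Ω.
286000 Ω lies outside that range.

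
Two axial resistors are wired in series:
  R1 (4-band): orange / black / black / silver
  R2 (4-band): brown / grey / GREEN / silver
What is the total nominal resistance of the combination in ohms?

1800030 Ω

R1: orange, black → 30; black ×1 → 30 Ω.
R2: brown, grey → 18; green ×10^5 → 1800000 Ω.
Series: 30 + 1800000 = 1800030 Ω.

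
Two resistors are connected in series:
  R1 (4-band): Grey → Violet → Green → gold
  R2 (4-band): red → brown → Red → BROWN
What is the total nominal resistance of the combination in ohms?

R1: grey, violet → 87; green ×10^5 → 8700000 Ω.
R2: red, brown → 21; red ×10^2 → 2100 Ω.
Series: 8700000 + 2100 = 8702100 Ω.

8702100 Ω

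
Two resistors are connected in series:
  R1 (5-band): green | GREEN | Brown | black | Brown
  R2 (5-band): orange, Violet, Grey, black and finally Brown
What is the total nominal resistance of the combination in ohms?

929 Ω

R1: green, green, brown → 551; black ×1 → 551 Ω.
R2: orange, violet, grey → 378; black ×1 → 378 Ω.
Series: 551 + 378 = 929 Ω.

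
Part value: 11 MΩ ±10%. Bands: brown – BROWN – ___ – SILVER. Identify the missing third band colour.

blue

11000000 Ω = 11 × 10^6.
The third band is the multiplier, 10^6, which is blue.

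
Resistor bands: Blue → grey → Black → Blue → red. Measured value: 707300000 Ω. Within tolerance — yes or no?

no

Blue → 6 (first significant figure)
Grey → 8 (second significant figure)
Black → 0 (third significant figure)
Blue → ×10^6 multiplier
Red → ±2% tolerance
680 × 1000000 = 680000000 Ω
Allowed range: 666400000 Ω to 693600000 Ω.
707300000 Ω lies outside that range.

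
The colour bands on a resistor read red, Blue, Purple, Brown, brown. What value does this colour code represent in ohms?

Red → 2 (first significant figure)
Blue → 6 (second significant figure)
Violet → 7 (third significant figure)
Brown → ×10 multiplier
267 × 10 = 2670 Ω

2670 Ω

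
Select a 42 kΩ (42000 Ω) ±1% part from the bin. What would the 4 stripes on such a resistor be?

42000 Ω = 42 × 10^3.
4 → yellow
2 → red
Multiplier 10^3 → orange.
±1% tolerance → brown.

yellow, red, orange, brown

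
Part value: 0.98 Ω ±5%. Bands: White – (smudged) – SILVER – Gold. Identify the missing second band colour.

0.98 Ω = 98 × 10^-2.
The second band gives digit 8 of the significand, and 8 is grey.

grey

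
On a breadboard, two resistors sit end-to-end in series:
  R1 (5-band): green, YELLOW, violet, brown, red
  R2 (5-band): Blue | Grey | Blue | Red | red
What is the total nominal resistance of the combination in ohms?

R1: green, yellow, violet → 547; brown ×10 → 5470 Ω.
R2: blue, grey, blue → 686; red ×10^2 → 68600 Ω.
Series: 5470 + 68600 = 74070 Ω.

74070 Ω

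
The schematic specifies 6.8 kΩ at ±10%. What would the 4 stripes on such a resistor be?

blue, grey, red, silver

6800 Ω = 68 × 10^2.
6 → blue
8 → grey
Multiplier 10^2 → red.
±10% tolerance → silver.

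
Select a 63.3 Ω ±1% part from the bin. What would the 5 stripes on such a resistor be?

63.3 Ω = 633 × 10^-1.
6 → blue
3 → orange
3 → orange
Multiplier 10^-1 → gold.
±1% tolerance → brown.

blue, orange, orange, gold, brown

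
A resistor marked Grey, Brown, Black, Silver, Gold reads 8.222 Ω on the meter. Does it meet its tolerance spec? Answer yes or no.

Grey → 8 (first significant figure)
Brown → 1 (second significant figure)
Black → 0 (third significant figure)
Silver → ×0.01 multiplier
Gold → ±5% tolerance
810 × 0.01 = 8.1 Ω
Allowed range: 7.695 Ω to 8.505 Ω.
8.222 Ω lies inside that range.

yes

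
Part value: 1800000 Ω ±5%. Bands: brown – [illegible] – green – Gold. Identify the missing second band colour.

grey

1800000 Ω = 18 × 10^5.
The second band gives digit 8 of the significand, and 8 is grey.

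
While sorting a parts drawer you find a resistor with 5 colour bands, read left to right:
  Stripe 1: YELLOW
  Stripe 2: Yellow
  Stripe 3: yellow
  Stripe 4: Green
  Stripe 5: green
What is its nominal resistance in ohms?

Yellow → 4 (first significant figure)
Yellow → 4 (second significant figure)
Yellow → 4 (third significant figure)
Green → ×10^5 multiplier
444 × 100000 = 44400000 Ω

44400000 Ω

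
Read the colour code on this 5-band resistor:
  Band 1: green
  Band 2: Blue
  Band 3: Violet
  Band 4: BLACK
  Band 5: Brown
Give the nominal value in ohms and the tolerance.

Green → 5 (first significant figure)
Blue → 6 (second significant figure)
Violet → 7 (third significant figure)
Black → ×1 multiplier
Brown → ±1% tolerance
567 × 1 = 567 Ω

567 Ω ±1%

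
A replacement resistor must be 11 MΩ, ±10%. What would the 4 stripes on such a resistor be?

brown, brown, blue, silver

11000000 Ω = 11 × 10^6.
1 → brown
1 → brown
Multiplier 10^6 → blue.
±10% tolerance → silver.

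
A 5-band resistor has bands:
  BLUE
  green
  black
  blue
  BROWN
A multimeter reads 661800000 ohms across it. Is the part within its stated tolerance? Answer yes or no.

no

Blue → 6 (first significant figure)
Green → 5 (second significant figure)
Black → 0 (third significant figure)
Blue → ×10^6 multiplier
Brown → ±1% tolerance
650 × 1000000 = 650000000 Ω
Allowed range: 643500000 Ω to 656500000 Ω.
661800000 ohms lies outside that range.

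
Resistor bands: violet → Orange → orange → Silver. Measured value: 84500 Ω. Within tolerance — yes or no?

no

Violet → 7 (first significant figure)
Orange → 3 (second significant figure)
Orange → ×10^3 multiplier
Silver → ±10% tolerance
73 × 1000 = 73000 Ω
Allowed range: 65700 Ω to 80300 Ω.
84500 Ω lies outside that range.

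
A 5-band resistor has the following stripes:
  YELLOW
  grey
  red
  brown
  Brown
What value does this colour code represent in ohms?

4820 Ω

Yellow → 4 (first significant figure)
Grey → 8 (second significant figure)
Red → 2 (third significant figure)
Brown → ×10 multiplier
482 × 10 = 4820 Ω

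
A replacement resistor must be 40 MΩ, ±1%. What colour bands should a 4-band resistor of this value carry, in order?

yellow, black, blue, brown

40000000 Ω = 40 × 10^6.
4 → yellow
0 → black
Multiplier 10^6 → blue.
±1% tolerance → brown.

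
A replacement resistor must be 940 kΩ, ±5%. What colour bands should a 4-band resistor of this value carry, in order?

white, yellow, yellow, gold

940000 Ω = 94 × 10^4.
9 → white
4 → yellow
Multiplier 10^4 → yellow.
±5% tolerance → gold.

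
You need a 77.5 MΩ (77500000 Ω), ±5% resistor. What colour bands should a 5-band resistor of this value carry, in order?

violet, violet, green, green, gold

77500000 Ω = 775 × 10^5.
7 → violet
7 → violet
5 → green
Multiplier 10^5 → green.
±5% tolerance → gold.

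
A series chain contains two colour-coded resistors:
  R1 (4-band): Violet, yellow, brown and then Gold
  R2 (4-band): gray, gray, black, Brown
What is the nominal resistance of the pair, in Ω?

828 Ω

R1: violet, yellow → 74; brown ×10 → 740 Ω.
R2: grey, grey → 88; black ×1 → 88 Ω.
Series: 740 + 88 = 828 Ω.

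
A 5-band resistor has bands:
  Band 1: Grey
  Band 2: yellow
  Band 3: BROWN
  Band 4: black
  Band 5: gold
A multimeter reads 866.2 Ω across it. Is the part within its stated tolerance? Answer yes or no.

yes

Grey → 8 (first significant figure)
Yellow → 4 (second significant figure)
Brown → 1 (third significant figure)
Black → ×1 multiplier
Gold → ±5% tolerance
841 × 1 = 841 Ω
Allowed range: 798.95 Ω to 883.05 Ω.
866.2 Ω lies inside that range.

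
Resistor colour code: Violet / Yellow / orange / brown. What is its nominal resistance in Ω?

74000 Ω

Violet → 7 (first significant figure)
Yellow → 4 (second significant figure)
Orange → ×10^3 multiplier
74 × 1000 = 74000 Ω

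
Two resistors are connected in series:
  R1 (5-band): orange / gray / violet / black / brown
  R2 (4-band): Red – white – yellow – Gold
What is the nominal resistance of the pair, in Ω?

R1: orange, grey, violet → 387; black ×1 → 387 Ω.
R2: red, white → 29; yellow ×10^4 → 290000 Ω.
Series: 387 + 290000 = 290387 Ω.

290387 Ω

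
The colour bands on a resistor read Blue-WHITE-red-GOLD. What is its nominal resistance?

6900 Ω

Blue → 6 (first significant figure)
White → 9 (second significant figure)
Red → ×10^2 multiplier
69 × 100 = 6900 Ω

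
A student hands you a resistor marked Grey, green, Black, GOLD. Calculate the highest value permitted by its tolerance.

Grey → 8 (first significant figure)
Green → 5 (second significant figure)
Black → ×1 multiplier
Gold → ±5% tolerance
85 × 1 = 85 Ω
Highest = 85 × (1 + 5/100) = 89.25 Ω.

89.25 Ω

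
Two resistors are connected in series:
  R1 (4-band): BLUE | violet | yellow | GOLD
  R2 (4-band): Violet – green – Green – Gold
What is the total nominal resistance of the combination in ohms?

8170000 Ω

R1: blue, violet → 67; yellow ×10^4 → 670000 Ω.
R2: violet, green → 75; green ×10^5 → 7500000 Ω.
Series: 670000 + 7500000 = 8170000 Ω.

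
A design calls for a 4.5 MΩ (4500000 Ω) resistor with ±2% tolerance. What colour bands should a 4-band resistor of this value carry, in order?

4500000 Ω = 45 × 10^5.
4 → yellow
5 → green
Multiplier 10^5 → green.
±2% tolerance → red.

yellow, green, green, red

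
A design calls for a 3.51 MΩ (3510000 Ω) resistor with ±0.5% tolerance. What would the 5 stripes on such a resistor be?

orange, green, brown, yellow, green

3510000 Ω = 351 × 10^4.
3 → orange
5 → green
1 → brown
Multiplier 10^4 → yellow.
±0.5% tolerance → green.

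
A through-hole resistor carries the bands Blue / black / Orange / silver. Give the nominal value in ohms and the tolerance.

Blue → 6 (first significant figure)
Black → 0 (second significant figure)
Orange → ×10^3 multiplier
Silver → ±10% tolerance
60 × 1000 = 60000 Ω

60000 Ω ±10%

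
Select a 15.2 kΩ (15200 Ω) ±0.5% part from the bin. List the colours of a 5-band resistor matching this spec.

15200 Ω = 152 × 10^2.
1 → brown
5 → green
2 → red
Multiplier 10^2 → red.
±0.5% tolerance → green.

brown, green, red, red, green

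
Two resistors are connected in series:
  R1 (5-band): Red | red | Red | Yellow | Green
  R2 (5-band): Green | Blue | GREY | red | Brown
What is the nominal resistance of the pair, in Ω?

2276800 Ω

R1: red, red, red → 222; yellow ×10^4 → 2220000 Ω.
R2: green, blue, grey → 568; red ×10^2 → 56800 Ω.
Series: 2220000 + 56800 = 2276800 Ω.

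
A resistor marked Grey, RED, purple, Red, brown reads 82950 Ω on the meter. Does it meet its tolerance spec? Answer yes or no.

yes

Grey → 8 (first significant figure)
Red → 2 (second significant figure)
Violet → 7 (third significant figure)
Red → ×10^2 multiplier
Brown → ±1% tolerance
827 × 100 = 82700 Ω
Allowed range: 81873 Ω to 83527 Ω.
82950 Ω lies inside that range.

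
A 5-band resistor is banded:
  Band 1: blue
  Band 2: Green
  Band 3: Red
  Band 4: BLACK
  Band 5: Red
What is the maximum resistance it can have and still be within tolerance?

Blue → 6 (first significant figure)
Green → 5 (second significant figure)
Red → 2 (third significant figure)
Black → ×1 multiplier
Red → ±2% tolerance
652 × 1 = 652 Ω
Maximum = 652 × (1 + 2/100) = 665.04 Ω.

665.04 Ω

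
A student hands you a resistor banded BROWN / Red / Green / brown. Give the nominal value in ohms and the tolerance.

1200000 Ω ±1%

Brown → 1 (first significant figure)
Red → 2 (second significant figure)
Green → ×10^5 multiplier
Brown → ±1% tolerance
12 × 100000 = 1200000 Ω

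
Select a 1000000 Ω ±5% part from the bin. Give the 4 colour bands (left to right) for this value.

brown, black, green, gold

1000000 Ω = 10 × 10^5.
1 → brown
0 → black
Multiplier 10^5 → green.
±5% tolerance → gold.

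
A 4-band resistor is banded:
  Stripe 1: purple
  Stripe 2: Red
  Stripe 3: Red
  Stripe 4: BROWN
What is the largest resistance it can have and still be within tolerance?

7272 Ω

Violet → 7 (first significant figure)
Red → 2 (second significant figure)
Red → ×10^2 multiplier
Brown → ±1% tolerance
72 × 100 = 7200 Ω
Largest = 7200 × (1 + 1/100) = 7272 Ω.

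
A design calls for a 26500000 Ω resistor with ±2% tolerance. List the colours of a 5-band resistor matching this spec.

26500000 Ω = 265 × 10^5.
2 → red
6 → blue
5 → green
Multiplier 10^5 → green.
±2% tolerance → red.

red, blue, green, green, red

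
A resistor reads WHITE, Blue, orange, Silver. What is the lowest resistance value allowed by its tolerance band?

86400 Ω

White → 9 (first significant figure)
Blue → 6 (second significant figure)
Orange → ×10^3 multiplier
Silver → ±10% tolerance
96 × 1000 = 96000 Ω
Lowest = 96000 × (1 − 10/100) = 86400 Ω.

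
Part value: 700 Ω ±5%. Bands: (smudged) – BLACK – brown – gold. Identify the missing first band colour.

violet

700 Ω = 70 × 10^1.
The first band gives digit 7 of the significand, and 7 is violet.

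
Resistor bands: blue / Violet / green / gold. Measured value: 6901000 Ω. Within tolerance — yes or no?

Blue → 6 (first significant figure)
Violet → 7 (second significant figure)
Green → ×10^5 multiplier
Gold → ±5% tolerance
67 × 100000 = 6700000 Ω
Allowed range: 6365000 Ω to 7035000 Ω.
6901000 Ω lies inside that range.

yes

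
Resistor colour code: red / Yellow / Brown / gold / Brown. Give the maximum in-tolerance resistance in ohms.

Red → 2 (first significant figure)
Yellow → 4 (second significant figure)
Brown → 1 (third significant figure)
Gold → ×0.1 multiplier
Brown → ±1% tolerance
241 × 0.1 = 24.1 Ω
Maximum = 24.1 × (1 + 1/100) = 24.341 Ω.

24.341 Ω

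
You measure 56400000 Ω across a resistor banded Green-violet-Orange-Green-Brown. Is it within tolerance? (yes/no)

no

Green → 5 (first significant figure)
Violet → 7 (second significant figure)
Orange → 3 (third significant figure)
Green → ×10^5 multiplier
Brown → ±1% tolerance
573 × 100000 = 57300000 Ω
Allowed range: 56727000 Ω to 57873000 Ω.
56400000 Ω lies outside that range.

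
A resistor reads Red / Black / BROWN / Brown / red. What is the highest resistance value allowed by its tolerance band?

Red → 2 (first significant figure)
Black → 0 (second significant figure)
Brown → 1 (third significant figure)
Brown → ×10 multiplier
Red → ±2% tolerance
201 × 10 = 2010 Ω
Highest = 2010 × (1 + 2/100) = 2050.2 Ω.

2050.2 Ω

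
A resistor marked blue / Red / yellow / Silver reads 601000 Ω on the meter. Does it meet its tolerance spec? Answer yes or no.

yes

Blue → 6 (first significant figure)
Red → 2 (second significant figure)
Yellow → ×10^4 multiplier
Silver → ±10% tolerance
62 × 10000 = 620000 Ω
Allowed range: 558000 Ω to 682000 Ω.
601000 Ω lies inside that range.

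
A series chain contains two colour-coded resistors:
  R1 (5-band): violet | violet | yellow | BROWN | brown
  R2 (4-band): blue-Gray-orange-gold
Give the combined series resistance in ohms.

R1: violet, violet, yellow → 774; brown ×10 → 7740 Ω.
R2: blue, grey → 68; orange ×10^3 → 68000 Ω.
Series: 7740 + 68000 = 75740 Ω.

75740 Ω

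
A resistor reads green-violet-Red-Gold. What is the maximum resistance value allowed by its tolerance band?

5985 Ω

Green → 5 (first significant figure)
Violet → 7 (second significant figure)
Red → ×10^2 multiplier
Gold → ±5% tolerance
57 × 100 = 5700 Ω
Maximum = 5700 × (1 + 5/100) = 5985 Ω.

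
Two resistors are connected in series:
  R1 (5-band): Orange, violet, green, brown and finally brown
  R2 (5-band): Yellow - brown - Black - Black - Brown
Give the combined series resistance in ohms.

R1: orange, violet, green → 375; brown ×10 → 3750 Ω.
R2: yellow, brown, black → 410; black ×1 → 410 Ω.
Series: 3750 + 410 = 4160 Ω.

4160 Ω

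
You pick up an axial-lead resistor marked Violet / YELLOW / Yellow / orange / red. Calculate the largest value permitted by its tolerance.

758880 Ω

Violet → 7 (first significant figure)
Yellow → 4 (second significant figure)
Yellow → 4 (third significant figure)
Orange → ×10^3 multiplier
Red → ±2% tolerance
744 × 1000 = 744000 Ω
Largest = 744000 × (1 + 2/100) = 758880 Ω.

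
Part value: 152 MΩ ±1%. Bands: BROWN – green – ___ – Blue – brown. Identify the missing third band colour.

152000000 Ω = 152 × 10^6.
The third band gives digit 2 of the significand, and 2 is red.

red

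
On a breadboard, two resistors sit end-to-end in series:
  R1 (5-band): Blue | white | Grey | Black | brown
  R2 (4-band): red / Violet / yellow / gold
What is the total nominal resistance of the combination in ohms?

R1: blue, white, grey → 698; black ×1 → 698 Ω.
R2: red, violet → 27; yellow ×10^4 → 270000 Ω.
Series: 698 + 270000 = 270698 Ω.

270698 Ω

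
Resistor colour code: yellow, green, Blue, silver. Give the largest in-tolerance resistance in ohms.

Yellow → 4 (first significant figure)
Green → 5 (second significant figure)
Blue → ×10^6 multiplier
Silver → ±10% tolerance
45 × 1000000 = 45000000 Ω
Largest = 45000000 × (1 + 10/100) = 49500000 Ω.

49500000 Ω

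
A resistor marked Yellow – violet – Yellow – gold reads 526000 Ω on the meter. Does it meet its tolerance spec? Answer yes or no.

no

Yellow → 4 (first significant figure)
Violet → 7 (second significant figure)
Yellow → ×10^4 multiplier
Gold → ±5% tolerance
47 × 10000 = 470000 Ω
Allowed range: 446500 Ω to 493500 Ω.
526000 Ω lies outside that range.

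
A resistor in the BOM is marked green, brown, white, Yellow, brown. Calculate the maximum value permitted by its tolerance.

5241900 Ω

Green → 5 (first significant figure)
Brown → 1 (second significant figure)
White → 9 (third significant figure)
Yellow → ×10^4 multiplier
Brown → ±1% tolerance
519 × 10000 = 5190000 Ω
Maximum = 5190000 × (1 + 1/100) = 5241900 Ω.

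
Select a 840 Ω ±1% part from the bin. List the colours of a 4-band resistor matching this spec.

840 Ω = 84 × 10^1.
8 → grey
4 → yellow
Multiplier 10^1 → brown.
±1% tolerance → brown.

grey, yellow, brown, brown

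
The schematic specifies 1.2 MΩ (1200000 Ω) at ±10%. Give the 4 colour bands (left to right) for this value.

1200000 Ω = 12 × 10^5.
1 → brown
2 → red
Multiplier 10^5 → green.
±10% tolerance → silver.

brown, red, green, silver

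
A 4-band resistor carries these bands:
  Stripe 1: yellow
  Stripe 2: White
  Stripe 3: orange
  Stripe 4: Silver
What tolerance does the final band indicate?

The last band, silver, is the tolerance band.
Silver corresponds to ±10%.

±10%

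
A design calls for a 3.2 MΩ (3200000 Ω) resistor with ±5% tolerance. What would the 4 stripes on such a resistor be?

3200000 Ω = 32 × 10^5.
3 → orange
2 → red
Multiplier 10^5 → green.
±5% tolerance → gold.

orange, red, green, gold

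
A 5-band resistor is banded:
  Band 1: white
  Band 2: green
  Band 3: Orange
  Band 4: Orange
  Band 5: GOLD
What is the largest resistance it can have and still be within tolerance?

1000650 Ω

White → 9 (first significant figure)
Green → 5 (second significant figure)
Orange → 3 (third significant figure)
Orange → ×10^3 multiplier
Gold → ±5% tolerance
953 × 1000 = 953000 Ω
Largest = 953000 × (1 + 5/100) = 1000650 Ω.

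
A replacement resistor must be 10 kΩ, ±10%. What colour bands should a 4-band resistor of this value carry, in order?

brown, black, orange, silver

10000 Ω = 10 × 10^3.
1 → brown
0 → black
Multiplier 10^3 → orange.
±10% tolerance → silver.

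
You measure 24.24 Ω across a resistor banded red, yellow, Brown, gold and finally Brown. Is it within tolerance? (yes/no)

yes

Red → 2 (first significant figure)
Yellow → 4 (second significant figure)
Brown → 1 (third significant figure)
Gold → ×0.1 multiplier
Brown → ±1% tolerance
241 × 0.1 = 24.1 Ω
Allowed range: 23.859 Ω to 24.341 Ω.
24.24 Ω lies inside that range.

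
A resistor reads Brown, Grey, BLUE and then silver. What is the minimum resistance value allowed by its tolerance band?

16200000 Ω

Brown → 1 (first significant figure)
Grey → 8 (second significant figure)
Blue → ×10^6 multiplier
Silver → ±10% tolerance
18 × 1000000 = 18000000 Ω
Minimum = 18000000 × (1 − 10/100) = 16200000 Ω.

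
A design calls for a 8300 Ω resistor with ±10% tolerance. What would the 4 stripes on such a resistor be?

8300 Ω = 83 × 10^2.
8 → grey
3 → orange
Multiplier 10^2 → red.
±10% tolerance → silver.

grey, orange, red, silver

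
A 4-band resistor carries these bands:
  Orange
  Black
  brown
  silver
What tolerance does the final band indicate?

The last band, silver, is the tolerance band.
Silver corresponds to ±10%.

±10%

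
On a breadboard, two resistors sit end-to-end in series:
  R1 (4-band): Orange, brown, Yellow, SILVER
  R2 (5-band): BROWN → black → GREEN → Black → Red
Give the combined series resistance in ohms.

R1: orange, brown → 31; yellow ×10^4 → 310000 Ω.
R2: brown, black, green → 105; black ×1 → 105 Ω.
Series: 310000 + 105 = 310105 Ω.

310105 Ω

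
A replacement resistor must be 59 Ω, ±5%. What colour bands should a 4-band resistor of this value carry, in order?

green, white, black, gold

59 Ω = 59 × 10^0.
5 → green
9 → white
Multiplier 10^0 → black.
±5% tolerance → gold.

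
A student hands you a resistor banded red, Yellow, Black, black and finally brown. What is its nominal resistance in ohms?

Red → 2 (first significant figure)
Yellow → 4 (second significant figure)
Black → 0 (third significant figure)
Black → ×1 multiplier
240 × 1 = 240 Ω

240 Ω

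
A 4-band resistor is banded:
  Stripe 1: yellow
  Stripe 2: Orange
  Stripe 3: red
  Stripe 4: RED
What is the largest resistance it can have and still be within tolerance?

Yellow → 4 (first significant figure)
Orange → 3 (second significant figure)
Red → ×10^2 multiplier
Red → ±2% tolerance
43 × 100 = 4300 Ω
Largest = 4300 × (1 + 2/100) = 4386 Ω.

4386 Ω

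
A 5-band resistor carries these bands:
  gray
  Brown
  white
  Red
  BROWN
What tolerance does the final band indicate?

±1%

The last band, brown, is the tolerance band.
Brown corresponds to ±1%.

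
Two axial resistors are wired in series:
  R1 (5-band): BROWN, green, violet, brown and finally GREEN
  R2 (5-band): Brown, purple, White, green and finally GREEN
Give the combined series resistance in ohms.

R1: brown, green, violet → 157; brown ×10 → 1570 Ω.
R2: brown, violet, white → 179; green ×10^5 → 17900000 Ω.
Series: 1570 + 17900000 = 17901570 Ω.

17901570 Ω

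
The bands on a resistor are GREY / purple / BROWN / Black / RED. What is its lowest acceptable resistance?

853.58 Ω

Grey → 8 (first significant figure)
Violet → 7 (second significant figure)
Brown → 1 (third significant figure)
Black → ×1 multiplier
Red → ±2% tolerance
871 × 1 = 871 Ω
Lowest = 871 × (1 − 2/100) = 853.58 Ω.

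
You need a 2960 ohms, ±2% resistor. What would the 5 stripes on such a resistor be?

2960 Ω = 296 × 10^1.
2 → red
9 → white
6 → blue
Multiplier 10^1 → brown.
±2% tolerance → red.

red, white, blue, brown, red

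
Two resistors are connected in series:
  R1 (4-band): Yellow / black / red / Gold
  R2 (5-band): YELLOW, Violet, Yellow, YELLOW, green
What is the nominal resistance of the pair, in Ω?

4744000 Ω

R1: yellow, black → 40; red ×10^2 → 4000 Ω.
R2: yellow, violet, yellow → 474; yellow ×10^4 → 4740000 Ω.
Series: 4000 + 4740000 = 4744000 Ω.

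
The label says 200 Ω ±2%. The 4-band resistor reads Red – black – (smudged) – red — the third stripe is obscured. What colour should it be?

200 Ω = 20 × 10^1.
The third band is the multiplier, 10^1, which is brown.

brown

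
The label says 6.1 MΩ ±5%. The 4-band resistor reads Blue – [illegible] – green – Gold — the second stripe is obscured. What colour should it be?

6100000 Ω = 61 × 10^5.
The second band gives digit 1 of the significand, and 1 is brown.

brown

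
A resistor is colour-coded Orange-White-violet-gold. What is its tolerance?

The last band, gold, is the tolerance band.
Gold corresponds to ±5%.

±5%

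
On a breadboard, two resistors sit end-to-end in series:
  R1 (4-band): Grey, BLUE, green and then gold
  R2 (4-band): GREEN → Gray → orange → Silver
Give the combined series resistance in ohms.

8658000 Ω

R1: grey, blue → 86; green ×10^5 → 8600000 Ω.
R2: green, grey → 58; orange ×10^3 → 58000 Ω.
Series: 8600000 + 58000 = 8658000 Ω.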